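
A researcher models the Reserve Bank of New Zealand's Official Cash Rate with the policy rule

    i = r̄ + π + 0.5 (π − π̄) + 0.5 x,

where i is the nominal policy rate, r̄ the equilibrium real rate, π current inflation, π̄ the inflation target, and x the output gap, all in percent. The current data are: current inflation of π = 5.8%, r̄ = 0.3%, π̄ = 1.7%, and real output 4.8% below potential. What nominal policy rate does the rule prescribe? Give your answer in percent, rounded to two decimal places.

5.75%

Output 4.8% below potential → x = -4.8.
i = 0.3 + 5.8 + 0.5 × (5.8 − 1.7) + 0.5 × (-4.8)
   = 0.3 + 5.8 + 2.05 − 2.4 = 5.75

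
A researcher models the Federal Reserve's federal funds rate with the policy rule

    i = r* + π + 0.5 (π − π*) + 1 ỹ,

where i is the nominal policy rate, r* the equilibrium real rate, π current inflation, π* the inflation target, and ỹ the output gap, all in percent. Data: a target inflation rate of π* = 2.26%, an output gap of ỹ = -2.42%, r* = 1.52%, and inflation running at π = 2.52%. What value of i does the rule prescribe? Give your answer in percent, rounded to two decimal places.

1.75%

i = 1.52 + 2.52 + 0.5 × (2.52 − 2.26) + 1 × (-2.42)
   = 1.52 + 2.52 + 0.13 − 2.42 = 1.75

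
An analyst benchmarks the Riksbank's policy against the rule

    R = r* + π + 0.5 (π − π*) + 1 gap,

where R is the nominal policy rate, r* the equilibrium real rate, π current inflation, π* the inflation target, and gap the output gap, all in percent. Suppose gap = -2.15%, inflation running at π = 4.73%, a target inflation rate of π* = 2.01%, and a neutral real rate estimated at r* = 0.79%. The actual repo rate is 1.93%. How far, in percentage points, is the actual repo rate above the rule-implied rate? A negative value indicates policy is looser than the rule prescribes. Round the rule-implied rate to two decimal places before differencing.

-2.80 pp

R = 0.79 + 4.73 + 0.5 × (4.73 − 2.01) + 1 × (-2.15)
   = 0.79 + 4.73 + 1.36 − 2.15 = 4.73
Deviation = 1.93 − 4.73 = -2.80 pp.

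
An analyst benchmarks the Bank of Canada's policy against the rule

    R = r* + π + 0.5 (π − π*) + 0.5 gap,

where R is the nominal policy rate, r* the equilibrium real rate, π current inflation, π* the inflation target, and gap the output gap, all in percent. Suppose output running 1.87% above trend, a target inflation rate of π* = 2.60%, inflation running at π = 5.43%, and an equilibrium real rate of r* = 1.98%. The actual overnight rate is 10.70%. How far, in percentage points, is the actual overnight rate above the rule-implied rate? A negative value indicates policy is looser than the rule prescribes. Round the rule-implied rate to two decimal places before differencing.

0.94 pp

Output 1.87% above potential → gap = 1.87.
R = 1.98 + 5.43 + 0.5 × (5.43 − 2.60) + 0.5 × 1.87
   = 1.98 + 5.43 + 1.415 + 0.935 = 9.76
Deviation = 10.70 − 9.76 = 0.94 pp.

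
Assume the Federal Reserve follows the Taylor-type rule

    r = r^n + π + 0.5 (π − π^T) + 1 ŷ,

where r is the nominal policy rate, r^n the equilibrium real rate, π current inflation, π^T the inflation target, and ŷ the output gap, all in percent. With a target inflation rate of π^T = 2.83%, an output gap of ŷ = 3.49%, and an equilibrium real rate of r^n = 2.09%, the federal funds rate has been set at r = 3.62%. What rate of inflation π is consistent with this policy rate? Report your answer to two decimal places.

-0.36%

Collecting π: r = r^n + (1 + 0.5) π − 0.5 π^T + 1 ŷ
1.5 π = 3.62 − 2.09 + 0.5 × 2.83 − 1 × 3.49 = -0.545
π = -0.545 / 1.5 = -0.36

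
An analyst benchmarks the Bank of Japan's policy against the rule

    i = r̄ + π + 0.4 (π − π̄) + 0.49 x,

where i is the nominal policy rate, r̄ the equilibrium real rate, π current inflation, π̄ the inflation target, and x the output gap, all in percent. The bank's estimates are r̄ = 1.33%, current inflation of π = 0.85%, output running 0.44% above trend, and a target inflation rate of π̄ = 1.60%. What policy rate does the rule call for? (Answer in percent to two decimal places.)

Output 0.44% above potential → x = 0.44.
i = 1.33 + 0.85 + 0.4 × (0.85 − 1.60) + 0.49 × 0.44
   = 1.33 + 0.85 − 0.3 + 0.2156 = 2.10

2.10%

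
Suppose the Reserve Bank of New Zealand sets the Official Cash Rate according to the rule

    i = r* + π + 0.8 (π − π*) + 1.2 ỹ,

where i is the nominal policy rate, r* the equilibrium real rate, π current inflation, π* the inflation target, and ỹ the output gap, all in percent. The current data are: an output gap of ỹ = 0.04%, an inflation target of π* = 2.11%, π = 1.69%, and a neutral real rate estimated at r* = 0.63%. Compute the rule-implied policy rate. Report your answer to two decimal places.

2.03%

i = 0.63 + 1.69 + 0.8 × (1.69 − 2.11) + 1.2 × 0.04
   = 0.63 + 1.69 − 0.336 + 0.048 = 2.03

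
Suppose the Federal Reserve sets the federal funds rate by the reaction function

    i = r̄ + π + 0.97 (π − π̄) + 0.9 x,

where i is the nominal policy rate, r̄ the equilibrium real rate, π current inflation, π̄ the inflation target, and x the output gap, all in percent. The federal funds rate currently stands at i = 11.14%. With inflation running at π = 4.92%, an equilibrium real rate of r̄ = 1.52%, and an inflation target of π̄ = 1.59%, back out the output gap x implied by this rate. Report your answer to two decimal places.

0.9 x = 11.14 − 1.52 − 4.92 − 0.97 × (4.92 − 1.59) = 1.4699
x = 1.4699 / 0.9 = 1.63

1.63%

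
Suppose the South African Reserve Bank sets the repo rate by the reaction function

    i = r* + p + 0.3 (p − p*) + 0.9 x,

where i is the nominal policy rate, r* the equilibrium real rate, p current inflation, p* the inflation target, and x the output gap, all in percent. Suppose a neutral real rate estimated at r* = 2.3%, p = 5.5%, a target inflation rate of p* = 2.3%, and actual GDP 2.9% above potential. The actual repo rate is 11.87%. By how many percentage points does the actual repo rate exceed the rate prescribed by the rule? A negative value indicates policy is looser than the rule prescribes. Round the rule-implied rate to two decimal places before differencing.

0.50 pp

Output 2.9% above potential → x = 2.9.
i = 2.3 + 5.5 + 0.3 × (5.5 − 2.3) + 0.9 × 2.9
   = 2.3 + 5.5 + 0.96 + 2.61 = 11.37
Deviation = 11.87 − 11.37 = 0.50 pp.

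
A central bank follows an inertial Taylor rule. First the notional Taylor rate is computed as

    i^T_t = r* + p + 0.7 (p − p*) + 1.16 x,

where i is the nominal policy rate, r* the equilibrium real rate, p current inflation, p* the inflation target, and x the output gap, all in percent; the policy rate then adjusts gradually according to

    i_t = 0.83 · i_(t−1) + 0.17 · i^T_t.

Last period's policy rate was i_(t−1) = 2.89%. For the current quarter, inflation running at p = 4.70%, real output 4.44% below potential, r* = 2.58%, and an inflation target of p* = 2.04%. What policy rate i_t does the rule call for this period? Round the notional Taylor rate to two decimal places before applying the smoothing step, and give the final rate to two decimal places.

3.08%

Output 4.44% below potential → x = -4.44.
i^T_t = 2.58 + 4.70 + 0.7 × (4.70 − 2.04) + 1.16 × (-4.44)
   = 2.58 + 4.7 + 1.862 − 5.1504 = 3.99
i_t = 0.83 × 2.89 + 0.17 × 3.99 = 2.3987 + 0.6783 = 3.08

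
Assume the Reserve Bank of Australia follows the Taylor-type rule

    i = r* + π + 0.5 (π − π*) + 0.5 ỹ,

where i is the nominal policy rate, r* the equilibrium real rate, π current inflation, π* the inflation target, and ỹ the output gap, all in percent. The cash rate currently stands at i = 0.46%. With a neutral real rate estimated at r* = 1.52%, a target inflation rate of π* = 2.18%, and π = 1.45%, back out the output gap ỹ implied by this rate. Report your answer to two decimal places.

-4.29%

0.5 ỹ = 0.46 − 1.52 − 1.45 − 0.5 × (1.45 − 2.18) = -2.145
ỹ = -2.145 / 0.5 = -4.29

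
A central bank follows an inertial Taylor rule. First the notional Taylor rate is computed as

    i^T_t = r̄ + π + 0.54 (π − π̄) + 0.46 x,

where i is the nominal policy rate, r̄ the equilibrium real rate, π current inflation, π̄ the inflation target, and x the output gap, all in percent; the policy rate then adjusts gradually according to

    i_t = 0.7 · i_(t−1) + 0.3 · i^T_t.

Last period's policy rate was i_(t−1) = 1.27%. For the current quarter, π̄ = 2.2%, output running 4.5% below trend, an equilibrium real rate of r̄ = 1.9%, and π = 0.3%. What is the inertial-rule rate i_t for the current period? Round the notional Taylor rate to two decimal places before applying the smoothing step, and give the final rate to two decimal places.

0.62%

Output 4.5% below potential → x = -4.5.
i^T_t = 1.9 + 0.3 + 0.54 × (0.3 − 2.2) + 0.46 × (-4.5)
   = 1.9 + 0.3 − 1.026 − 2.07 = -0.90
i_t = 0.7 × 1.27 + 0.3 × (-0.90) = 0.889 − 0.27 = 0.62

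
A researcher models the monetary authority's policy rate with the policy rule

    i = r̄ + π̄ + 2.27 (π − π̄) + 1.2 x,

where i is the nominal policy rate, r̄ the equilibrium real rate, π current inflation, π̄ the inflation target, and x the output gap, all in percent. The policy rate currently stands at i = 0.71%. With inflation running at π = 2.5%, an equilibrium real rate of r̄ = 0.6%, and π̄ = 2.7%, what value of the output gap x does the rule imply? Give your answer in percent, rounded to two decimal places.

1.2 x = 0.71 − 0.6 − 2.7 − 2.27 × (2.5 − 2.7) = -2.136
x = -2.136 / 1.2 = -1.78

-1.78%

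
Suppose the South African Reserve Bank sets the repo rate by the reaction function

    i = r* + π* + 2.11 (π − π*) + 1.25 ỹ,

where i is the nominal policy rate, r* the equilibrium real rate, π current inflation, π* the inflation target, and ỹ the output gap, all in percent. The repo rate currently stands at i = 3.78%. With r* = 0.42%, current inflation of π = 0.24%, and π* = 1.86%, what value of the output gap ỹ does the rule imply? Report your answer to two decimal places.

1.25 ỹ = 3.78 − 0.42 − 1.86 − 2.11 × (0.24 − 1.86) = 4.9182
ỹ = 4.9182 / 1.25 = 3.93

3.93%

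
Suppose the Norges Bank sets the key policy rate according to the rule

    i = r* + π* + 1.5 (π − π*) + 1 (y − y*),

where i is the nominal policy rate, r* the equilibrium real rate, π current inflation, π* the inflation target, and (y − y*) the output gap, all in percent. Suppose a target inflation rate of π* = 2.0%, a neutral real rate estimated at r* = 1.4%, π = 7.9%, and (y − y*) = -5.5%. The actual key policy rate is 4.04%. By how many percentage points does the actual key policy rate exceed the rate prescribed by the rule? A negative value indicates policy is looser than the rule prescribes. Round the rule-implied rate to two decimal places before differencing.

-2.71 pp

i = 1.4 + 2.0 + 1.5 × (7.9 − 2.0) + 1 × (-5.5)
   = 1.4 + 2 + 8.85 − 5.5 = 6.75
Deviation = 4.04 − 6.75 = -2.71 pp.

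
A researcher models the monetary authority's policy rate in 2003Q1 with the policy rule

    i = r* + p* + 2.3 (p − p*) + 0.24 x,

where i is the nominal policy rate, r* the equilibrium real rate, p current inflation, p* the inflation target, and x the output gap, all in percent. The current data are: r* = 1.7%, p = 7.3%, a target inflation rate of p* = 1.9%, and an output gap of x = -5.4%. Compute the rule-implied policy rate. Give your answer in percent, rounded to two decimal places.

14.72%

i = 1.7 + 1.9 + 2.3 × (7.3 − 1.9) + 0.24 × (-5.4)
   = 1.7 + 1.9 + 12.42 − 1.296 = 14.72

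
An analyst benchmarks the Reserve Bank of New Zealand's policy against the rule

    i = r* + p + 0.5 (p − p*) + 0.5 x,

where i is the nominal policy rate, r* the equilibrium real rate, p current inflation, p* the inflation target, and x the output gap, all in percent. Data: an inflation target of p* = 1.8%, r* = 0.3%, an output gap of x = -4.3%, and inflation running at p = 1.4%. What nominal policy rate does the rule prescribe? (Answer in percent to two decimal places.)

i = 0.3 + 1.4 + 0.5 × (1.4 − 1.8) + 0.5 × (-4.3)
   = 0.3 + 1.4 − 0.2 − 2.15 = -0.65

-0.65%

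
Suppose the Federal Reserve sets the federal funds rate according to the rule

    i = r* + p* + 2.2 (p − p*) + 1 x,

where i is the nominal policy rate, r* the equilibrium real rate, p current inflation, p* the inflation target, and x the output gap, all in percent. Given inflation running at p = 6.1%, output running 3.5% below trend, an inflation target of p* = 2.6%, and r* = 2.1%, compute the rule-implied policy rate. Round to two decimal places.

Output 3.5% below potential → x = -3.5.
i = 2.1 + 2.6 + 2.2 × (6.1 − 2.6) + 1 × (-3.5)
   = 2.1 + 2.6 + 7.7 − 3.5 = 8.90

8.90%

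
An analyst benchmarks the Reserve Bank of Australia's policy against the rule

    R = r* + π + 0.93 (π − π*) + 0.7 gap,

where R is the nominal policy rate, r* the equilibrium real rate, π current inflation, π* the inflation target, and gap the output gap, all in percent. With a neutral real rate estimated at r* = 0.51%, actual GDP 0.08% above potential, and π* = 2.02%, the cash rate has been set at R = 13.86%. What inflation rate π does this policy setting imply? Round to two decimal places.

7.86%

Output 0.08% above potential → gap = 0.08.
Collecting π: R = r* + (1 + 0.93) π − 0.93 π* + 0.7 gap
1.93 π = 13.86 − 0.51 + 0.93 × 2.02 − 0.7 × 0.08 = 15.1726
π = 15.1726 / 1.93 = 7.86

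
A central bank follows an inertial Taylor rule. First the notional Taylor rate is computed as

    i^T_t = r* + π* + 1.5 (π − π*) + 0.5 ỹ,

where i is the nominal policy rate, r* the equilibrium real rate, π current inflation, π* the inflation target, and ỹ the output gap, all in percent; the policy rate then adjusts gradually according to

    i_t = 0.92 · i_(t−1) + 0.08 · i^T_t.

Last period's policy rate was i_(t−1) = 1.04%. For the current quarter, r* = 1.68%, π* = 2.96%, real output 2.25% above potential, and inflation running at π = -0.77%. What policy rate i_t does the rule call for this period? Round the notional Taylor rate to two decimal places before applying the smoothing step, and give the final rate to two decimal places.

0.97%

Output 2.25% above potential → ỹ = 2.25.
i^T_t = 1.68 + 2.96 + 1.5 × (-0.77 − 2.96) + 0.5 × 2.25
   = 1.68 + 2.96 − 5.595 + 1.125 = 0.17
i_t = 0.92 × 1.04 + 0.08 × 0.17 = 0.9568 + 0.0136 = 0.97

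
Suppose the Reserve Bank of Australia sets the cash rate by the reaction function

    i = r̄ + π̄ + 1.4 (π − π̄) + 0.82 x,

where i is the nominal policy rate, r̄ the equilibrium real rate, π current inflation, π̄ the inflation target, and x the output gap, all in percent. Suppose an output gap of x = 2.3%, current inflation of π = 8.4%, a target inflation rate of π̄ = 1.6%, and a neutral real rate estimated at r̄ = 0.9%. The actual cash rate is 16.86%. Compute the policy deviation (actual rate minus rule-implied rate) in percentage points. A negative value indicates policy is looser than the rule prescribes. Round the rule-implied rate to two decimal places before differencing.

2.95 pp

i = 0.9 + 1.6 + 1.4 × (8.4 − 1.6) + 0.82 × 2.3
   = 0.9 + 1.6 + 9.52 + 1.886 = 13.91
Deviation = 16.86 − 13.91 = 2.95 pp.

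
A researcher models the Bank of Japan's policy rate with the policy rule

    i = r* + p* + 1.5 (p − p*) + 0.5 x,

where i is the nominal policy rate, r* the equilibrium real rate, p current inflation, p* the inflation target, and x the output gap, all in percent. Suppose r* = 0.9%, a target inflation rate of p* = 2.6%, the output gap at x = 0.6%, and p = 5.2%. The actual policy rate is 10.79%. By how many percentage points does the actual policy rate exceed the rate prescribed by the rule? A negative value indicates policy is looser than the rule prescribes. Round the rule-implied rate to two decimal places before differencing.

i = 0.9 + 2.6 + 1.5 × (5.2 − 2.6) + 0.5 × 0.6
   = 0.9 + 2.6 + 3.9 + 0.3 = 7.70
Deviation = 10.79 − 7.70 = 3.09 pp.

3.09 pp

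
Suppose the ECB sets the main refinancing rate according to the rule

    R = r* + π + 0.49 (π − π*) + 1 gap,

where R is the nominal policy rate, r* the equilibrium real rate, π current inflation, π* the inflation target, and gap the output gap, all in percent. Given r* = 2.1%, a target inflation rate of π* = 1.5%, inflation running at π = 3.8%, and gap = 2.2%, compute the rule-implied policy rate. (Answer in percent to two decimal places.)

R = 2.1 + 3.8 + 0.49 × (3.8 − 1.5) + 1 × 2.2
   = 2.1 + 3.8 + 1.127 + 2.2 = 9.23

9.23%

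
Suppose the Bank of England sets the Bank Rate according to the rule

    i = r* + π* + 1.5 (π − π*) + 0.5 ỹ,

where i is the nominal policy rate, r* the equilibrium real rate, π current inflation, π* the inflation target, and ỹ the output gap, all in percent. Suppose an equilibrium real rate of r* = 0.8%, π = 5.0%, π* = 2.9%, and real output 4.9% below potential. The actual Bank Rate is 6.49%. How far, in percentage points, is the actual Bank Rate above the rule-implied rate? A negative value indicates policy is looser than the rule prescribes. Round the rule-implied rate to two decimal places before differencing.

Output 4.9% below potential → ỹ = -4.9.
i = 0.8 + 2.9 + 1.5 × (5.0 − 2.9) + 0.5 × (-4.9)
   = 0.8 + 2.9 + 3.15 − 2.45 = 4.40
Deviation = 6.49 − 4.40 = 2.09 pp.

2.09 pp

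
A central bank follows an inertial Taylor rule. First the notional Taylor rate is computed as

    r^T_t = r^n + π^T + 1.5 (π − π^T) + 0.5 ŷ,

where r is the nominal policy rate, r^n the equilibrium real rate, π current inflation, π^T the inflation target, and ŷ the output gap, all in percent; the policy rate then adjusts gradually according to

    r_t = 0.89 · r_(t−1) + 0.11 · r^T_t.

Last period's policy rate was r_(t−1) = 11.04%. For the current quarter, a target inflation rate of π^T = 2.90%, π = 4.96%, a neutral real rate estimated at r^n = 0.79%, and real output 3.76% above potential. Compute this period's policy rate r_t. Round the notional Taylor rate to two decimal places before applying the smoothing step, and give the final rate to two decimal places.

10.78%

Output 3.76% above potential → ŷ = 3.76.
r^T_t = 0.79 + 2.90 + 1.5 × (4.96 − 2.90) + 0.5 × 3.76
   = 0.79 + 2.9 + 3.09 + 1.88 = 8.66
r_t = 0.89 × 11.04 + 0.11 × 8.66 = 9.8256 + 0.9526 = 10.78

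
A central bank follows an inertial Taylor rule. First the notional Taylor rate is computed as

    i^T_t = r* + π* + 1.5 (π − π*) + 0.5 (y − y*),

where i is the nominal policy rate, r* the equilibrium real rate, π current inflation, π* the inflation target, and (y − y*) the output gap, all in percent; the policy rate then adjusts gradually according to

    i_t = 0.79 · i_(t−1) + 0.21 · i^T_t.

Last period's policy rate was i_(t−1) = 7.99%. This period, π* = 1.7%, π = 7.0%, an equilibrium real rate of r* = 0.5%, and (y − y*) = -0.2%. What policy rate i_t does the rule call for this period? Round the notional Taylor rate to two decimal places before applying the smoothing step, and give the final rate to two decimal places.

i^T_t = 0.5 + 1.7 + 1.5 × (7.0 − 1.7) + 0.5 × (-0.2)
   = 0.5 + 1.7 + 7.95 − 0.1 = 10.05
i_t = 0.79 × 7.99 + 0.21 × 10.05 = 6.3121 + 2.1105 = 8.42

8.42%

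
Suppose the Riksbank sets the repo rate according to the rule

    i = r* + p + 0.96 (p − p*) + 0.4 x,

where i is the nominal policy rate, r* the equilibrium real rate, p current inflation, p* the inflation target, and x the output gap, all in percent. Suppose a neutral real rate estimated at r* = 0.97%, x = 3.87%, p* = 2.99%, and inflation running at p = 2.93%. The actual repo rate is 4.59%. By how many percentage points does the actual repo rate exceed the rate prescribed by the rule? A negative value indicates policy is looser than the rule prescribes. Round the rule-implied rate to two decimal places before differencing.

i = 0.97 + 2.93 + 0.96 × (2.93 − 2.99) + 0.4 × 3.87
   = 0.97 + 2.93 − 0.0576 + 1.548 = 5.39
Deviation = 4.59 − 5.39 = -0.80 pp.

-0.80 pp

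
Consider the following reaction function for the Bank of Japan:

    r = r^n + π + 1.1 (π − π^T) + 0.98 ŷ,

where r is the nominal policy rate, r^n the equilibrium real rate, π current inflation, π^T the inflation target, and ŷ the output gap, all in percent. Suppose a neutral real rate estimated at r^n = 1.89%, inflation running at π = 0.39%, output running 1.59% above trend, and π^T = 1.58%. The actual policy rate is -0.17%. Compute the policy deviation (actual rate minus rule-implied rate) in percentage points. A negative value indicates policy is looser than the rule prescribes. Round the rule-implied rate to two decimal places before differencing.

Output 1.59% above potential → ŷ = 1.59.
r = 1.89 + 0.39 + 1.1 × (0.39 − 1.58) + 0.98 × 1.59
   = 1.89 + 0.39 − 1.309 + 1.5582 = 2.53
Deviation = -0.17 − 2.53 = -2.70 pp.

-2.70 pp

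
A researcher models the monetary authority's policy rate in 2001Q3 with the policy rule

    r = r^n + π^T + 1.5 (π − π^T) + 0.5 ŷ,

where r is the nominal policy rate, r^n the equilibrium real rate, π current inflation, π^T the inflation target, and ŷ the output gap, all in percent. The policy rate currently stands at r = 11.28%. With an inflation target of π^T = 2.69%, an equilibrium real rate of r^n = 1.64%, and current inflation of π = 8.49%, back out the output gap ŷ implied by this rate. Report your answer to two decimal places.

-3.50%

0.5 ŷ = 11.28 − 1.64 − 2.69 − 1.5 × (8.49 − 2.69) = -1.75
ŷ = -1.75 / 0.5 = -3.50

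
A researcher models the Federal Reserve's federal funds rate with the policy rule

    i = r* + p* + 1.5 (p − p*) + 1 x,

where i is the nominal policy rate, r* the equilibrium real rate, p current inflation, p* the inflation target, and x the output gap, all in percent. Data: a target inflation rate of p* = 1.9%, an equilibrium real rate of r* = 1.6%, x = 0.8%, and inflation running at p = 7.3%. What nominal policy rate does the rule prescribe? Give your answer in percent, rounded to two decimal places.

12.40%

i = 1.6 + 1.9 + 1.5 × (7.3 − 1.9) + 1 × 0.8
   = 1.6 + 1.9 + 8.1 + 0.8 = 12.40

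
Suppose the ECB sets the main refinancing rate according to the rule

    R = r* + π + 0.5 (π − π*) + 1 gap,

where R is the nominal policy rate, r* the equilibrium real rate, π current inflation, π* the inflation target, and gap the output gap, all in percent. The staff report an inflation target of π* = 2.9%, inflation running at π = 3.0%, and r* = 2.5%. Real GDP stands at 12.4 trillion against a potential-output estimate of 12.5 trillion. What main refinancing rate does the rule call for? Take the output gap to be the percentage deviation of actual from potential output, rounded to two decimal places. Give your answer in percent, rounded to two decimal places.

Output gap = 100 × (12.4 − 12.5) / 12.5 = -0.80%.
R = 2.50 + 3.00 + 0.5 × (3.00 − 2.90) + 1 × (-0.80)
   = 2.50 + 3 + 0.05 − 0.8 = 4.75

4.75%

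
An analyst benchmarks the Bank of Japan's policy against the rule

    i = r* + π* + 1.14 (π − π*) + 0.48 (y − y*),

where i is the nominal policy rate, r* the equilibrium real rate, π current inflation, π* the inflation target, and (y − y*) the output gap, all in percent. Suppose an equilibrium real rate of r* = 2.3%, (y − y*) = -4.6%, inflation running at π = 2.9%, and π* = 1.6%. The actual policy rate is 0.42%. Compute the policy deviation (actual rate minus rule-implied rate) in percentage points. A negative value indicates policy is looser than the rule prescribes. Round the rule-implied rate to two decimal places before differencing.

i = 2.3 + 1.6 + 1.14 × (2.9 − 1.6) + 0.48 × (-4.6)
   = 2.3 + 1.6 + 1.482 − 2.208 = 3.17
Deviation = 0.42 − 3.17 = -2.75 pp.

-2.75 pp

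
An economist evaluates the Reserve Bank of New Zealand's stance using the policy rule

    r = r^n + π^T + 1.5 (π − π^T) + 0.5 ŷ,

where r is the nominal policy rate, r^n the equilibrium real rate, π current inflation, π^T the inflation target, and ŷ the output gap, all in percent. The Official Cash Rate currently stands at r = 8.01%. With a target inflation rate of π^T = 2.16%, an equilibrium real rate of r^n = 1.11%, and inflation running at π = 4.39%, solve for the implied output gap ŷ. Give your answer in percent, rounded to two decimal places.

2.79%

0.5 ŷ = 8.01 − 1.11 − 2.16 − 1.5 × (4.39 − 2.16) = 1.395
ŷ = 1.395 / 0.5 = 2.79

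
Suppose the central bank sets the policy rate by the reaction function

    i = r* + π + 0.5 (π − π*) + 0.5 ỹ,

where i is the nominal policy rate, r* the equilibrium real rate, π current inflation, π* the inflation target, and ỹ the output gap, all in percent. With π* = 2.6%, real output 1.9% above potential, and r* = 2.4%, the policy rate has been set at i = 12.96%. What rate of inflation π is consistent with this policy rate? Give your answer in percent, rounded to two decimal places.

7.27%

Output 1.9% above potential → ỹ = 1.9.
Collecting π: i = r* + (1 + 0.5) π − 0.5 π* + 0.5 ỹ
1.5 π = 12.96 − 2.4 + 0.5 × 2.6 − 0.5 × 1.9 = 10.91
π = 10.91 / 1.5 = 7.27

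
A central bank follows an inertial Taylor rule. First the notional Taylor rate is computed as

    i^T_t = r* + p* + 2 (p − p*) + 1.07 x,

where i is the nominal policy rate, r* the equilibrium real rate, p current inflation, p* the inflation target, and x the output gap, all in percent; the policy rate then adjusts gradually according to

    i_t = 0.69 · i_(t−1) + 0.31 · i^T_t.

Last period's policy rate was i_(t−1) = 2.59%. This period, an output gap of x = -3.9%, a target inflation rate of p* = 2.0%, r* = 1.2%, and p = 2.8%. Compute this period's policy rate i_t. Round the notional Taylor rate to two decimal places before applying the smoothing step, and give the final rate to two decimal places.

1.98%

i^T_t = 1.2 + 2.0 + 2 × (2.8 − 2.0) + 1.07 × (-3.9)
   = 1.2 + 2 + 1.6 − 4.173 = 0.63
i_t = 0.69 × 2.59 + 0.31 × 0.63 = 1.7871 + 0.1953 = 1.98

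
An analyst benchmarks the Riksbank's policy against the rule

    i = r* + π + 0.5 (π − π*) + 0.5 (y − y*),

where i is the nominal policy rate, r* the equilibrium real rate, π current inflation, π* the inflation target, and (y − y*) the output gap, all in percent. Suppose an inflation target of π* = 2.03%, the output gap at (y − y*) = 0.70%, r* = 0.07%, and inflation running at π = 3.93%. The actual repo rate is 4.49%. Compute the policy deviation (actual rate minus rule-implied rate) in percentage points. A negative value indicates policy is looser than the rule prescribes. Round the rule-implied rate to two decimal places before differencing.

-0.81 pp

i = 0.07 + 3.93 + 0.5 × (3.93 − 2.03) + 0.5 × 0.70
   = 0.07 + 3.93 + 0.95 + 0.35 = 5.30
Deviation = 4.49 − 5.30 = -0.81 pp.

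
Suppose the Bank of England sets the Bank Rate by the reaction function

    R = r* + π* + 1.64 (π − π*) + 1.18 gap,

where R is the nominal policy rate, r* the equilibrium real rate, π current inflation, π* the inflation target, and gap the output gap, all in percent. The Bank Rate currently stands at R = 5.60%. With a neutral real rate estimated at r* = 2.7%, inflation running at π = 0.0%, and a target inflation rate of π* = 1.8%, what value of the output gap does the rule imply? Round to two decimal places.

1.18 gap = 5.60 − 2.7 − 1.8 − 1.64 × (0.0 − 1.8) = 4.052
gap = 4.052 / 1.18 = 3.43

3.43%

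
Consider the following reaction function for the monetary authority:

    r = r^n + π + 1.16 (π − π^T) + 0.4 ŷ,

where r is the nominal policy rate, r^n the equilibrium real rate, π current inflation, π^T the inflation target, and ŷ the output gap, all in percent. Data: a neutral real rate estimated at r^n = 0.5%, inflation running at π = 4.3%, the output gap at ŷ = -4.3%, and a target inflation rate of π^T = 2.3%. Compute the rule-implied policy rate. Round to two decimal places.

r = 0.5 + 4.3 + 1.16 × (4.3 − 2.3) + 0.4 × (-4.3)
   = 0.5 + 4.3 + 2.32 − 1.72 = 5.40

5.40%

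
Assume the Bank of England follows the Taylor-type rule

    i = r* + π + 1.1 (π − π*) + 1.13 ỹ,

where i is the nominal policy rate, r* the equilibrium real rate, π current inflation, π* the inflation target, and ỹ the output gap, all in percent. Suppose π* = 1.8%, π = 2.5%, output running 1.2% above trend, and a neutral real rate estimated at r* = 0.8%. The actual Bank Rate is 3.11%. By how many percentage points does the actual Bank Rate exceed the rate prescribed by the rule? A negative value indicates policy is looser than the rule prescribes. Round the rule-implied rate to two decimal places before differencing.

Output 1.2% above potential → ỹ = 1.2.
i = 0.8 + 2.5 + 1.1 × (2.5 − 1.8) + 1.13 × 1.2
   = 0.8 + 2.5 + 0.77 + 1.356 = 5.43
Deviation = 3.11 − 5.43 = -2.32 pp.

-2.32 pp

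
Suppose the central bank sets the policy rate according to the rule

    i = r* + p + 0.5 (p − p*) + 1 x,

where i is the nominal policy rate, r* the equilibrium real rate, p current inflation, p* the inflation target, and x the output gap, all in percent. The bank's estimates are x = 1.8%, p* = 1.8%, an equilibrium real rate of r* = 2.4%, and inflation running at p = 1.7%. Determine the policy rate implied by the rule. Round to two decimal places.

i = 2.4 + 1.7 + 0.5 × (1.7 − 1.8) + 1 × 1.8
   = 2.4 + 1.7 − 0.05 + 1.8 = 5.85

5.85%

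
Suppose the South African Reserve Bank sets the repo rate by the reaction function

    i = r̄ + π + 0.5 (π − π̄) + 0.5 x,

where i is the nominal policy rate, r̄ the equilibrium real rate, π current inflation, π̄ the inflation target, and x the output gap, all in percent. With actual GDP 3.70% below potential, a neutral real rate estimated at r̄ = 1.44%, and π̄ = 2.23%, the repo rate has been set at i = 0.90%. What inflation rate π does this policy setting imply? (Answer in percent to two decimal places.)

Output 3.70% below potential → x = -3.70.
Collecting π: i = r̄ + (1 + 0.5) π − 0.5 π̄ + 0.5 x
1.5 π = 0.90 − 1.44 + 0.5 × 2.23 − 0.5 × (-3.70) = 2.425
π = 2.425 / 1.5 = 1.62

1.62%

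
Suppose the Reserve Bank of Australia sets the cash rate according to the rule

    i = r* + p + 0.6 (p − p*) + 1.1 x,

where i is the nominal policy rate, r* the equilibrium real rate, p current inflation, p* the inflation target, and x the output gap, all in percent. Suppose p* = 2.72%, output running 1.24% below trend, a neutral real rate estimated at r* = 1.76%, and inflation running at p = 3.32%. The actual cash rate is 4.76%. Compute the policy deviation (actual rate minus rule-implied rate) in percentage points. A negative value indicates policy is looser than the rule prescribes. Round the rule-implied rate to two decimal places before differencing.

0.68 pp

Output 1.24% below potential → x = -1.24.
i = 1.76 + 3.32 + 0.6 × (3.32 − 2.72) + 1.1 × (-1.24)
   = 1.76 + 3.32 + 0.36 − 1.364 = 4.08
Deviation = 4.76 − 4.08 = 0.68 pp.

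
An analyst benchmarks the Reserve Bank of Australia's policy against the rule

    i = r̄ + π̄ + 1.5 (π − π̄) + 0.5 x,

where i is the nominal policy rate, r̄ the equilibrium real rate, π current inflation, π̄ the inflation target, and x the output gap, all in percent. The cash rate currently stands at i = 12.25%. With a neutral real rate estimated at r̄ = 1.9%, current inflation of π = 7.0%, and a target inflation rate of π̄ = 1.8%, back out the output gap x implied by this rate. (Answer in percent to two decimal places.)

1.50%

0.5 x = 12.25 − 1.9 − 1.8 − 1.5 × (7.0 − 1.8) = 0.75
x = 0.75 / 0.5 = 1.50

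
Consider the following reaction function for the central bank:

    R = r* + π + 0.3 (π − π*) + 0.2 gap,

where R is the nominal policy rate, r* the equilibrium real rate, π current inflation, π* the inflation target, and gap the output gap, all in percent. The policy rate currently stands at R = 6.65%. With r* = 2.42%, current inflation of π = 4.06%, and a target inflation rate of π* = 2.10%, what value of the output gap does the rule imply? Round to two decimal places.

-2.09%

0.2 gap = 6.65 − 2.42 − 4.06 − 0.3 × (4.06 − 2.10) = -0.418
gap = -0.418 / 0.2 = -2.09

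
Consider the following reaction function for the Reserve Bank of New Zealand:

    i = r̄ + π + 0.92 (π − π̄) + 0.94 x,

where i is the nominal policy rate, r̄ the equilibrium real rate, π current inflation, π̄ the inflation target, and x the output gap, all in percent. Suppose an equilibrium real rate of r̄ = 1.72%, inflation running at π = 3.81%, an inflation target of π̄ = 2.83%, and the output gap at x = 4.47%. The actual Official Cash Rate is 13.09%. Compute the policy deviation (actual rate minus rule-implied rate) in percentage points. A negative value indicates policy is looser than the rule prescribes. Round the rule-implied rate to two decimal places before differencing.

i = 1.72 + 3.81 + 0.92 × (3.81 − 2.83) + 0.94 × 4.47
   = 1.72 + 3.81 + 0.9016 + 4.2018 = 10.63
Deviation = 13.09 − 10.63 = 2.46 pp.

2.46 pp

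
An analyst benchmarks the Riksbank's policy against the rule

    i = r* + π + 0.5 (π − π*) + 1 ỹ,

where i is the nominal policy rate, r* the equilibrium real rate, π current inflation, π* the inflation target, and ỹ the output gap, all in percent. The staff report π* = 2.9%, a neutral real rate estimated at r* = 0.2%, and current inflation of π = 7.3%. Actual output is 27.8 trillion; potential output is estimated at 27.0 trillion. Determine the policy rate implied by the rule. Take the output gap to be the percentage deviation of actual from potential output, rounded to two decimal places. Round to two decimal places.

12.66%

Output gap = 100 × (27.8 − 27.0) / 27.0 = 2.96%.
i = 0.20 + 7.30 + 0.5 × (7.30 − 2.90) + 1 × 2.96
   = 0.20 + 7.3 + 2.2 + 2.96 = 12.66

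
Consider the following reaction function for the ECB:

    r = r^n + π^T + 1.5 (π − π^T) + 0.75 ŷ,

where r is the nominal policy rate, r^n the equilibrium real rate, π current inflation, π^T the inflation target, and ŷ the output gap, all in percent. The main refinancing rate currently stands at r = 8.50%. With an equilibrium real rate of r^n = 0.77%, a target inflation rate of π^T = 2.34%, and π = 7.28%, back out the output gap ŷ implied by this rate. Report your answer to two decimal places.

-2.69%

0.75 ŷ = 8.50 − 0.77 − 2.34 − 1.5 × (7.28 − 2.34) = -2.02
ŷ = -2.02 / 0.75 = -2.69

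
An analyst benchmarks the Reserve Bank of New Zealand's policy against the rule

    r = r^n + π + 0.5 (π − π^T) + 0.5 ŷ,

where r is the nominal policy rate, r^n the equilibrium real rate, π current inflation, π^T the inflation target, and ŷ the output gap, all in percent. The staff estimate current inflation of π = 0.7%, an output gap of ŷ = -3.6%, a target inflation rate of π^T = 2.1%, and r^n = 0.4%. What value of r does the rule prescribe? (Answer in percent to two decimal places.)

-1.40%

r = 0.4 + 0.7 + 0.5 × (0.7 − 2.1) + 0.5 × (-3.6)
   = 0.4 + 0.7 − 0.7 − 1.8 = -1.40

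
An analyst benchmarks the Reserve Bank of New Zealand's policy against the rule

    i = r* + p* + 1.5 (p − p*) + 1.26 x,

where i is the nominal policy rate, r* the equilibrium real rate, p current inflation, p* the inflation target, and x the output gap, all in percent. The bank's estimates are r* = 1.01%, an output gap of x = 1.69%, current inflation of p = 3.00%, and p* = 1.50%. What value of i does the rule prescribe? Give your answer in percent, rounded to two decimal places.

6.89%

i = 1.01 + 1.50 + 1.5 × (3.00 − 1.50) + 1.26 × 1.69
   = 1.01 + 1.5 + 2.25 + 2.1294 = 6.89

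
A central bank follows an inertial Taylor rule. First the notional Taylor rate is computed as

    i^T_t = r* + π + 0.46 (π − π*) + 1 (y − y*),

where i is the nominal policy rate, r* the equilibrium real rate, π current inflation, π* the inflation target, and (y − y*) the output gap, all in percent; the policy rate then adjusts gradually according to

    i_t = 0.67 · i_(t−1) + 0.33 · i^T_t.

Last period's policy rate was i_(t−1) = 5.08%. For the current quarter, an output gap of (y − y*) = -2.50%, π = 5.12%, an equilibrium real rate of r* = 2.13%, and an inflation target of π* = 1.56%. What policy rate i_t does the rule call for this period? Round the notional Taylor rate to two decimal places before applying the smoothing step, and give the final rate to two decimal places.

i^T_t = 2.13 + 5.12 + 0.46 × (5.12 − 1.56) + 1 × (-2.50)
   = 2.13 + 5.12 + 1.6376 − 2.5 = 6.39
i_t = 0.67 × 5.08 + 0.33 × 6.39 = 3.4036 + 2.1087 = 5.51

5.51%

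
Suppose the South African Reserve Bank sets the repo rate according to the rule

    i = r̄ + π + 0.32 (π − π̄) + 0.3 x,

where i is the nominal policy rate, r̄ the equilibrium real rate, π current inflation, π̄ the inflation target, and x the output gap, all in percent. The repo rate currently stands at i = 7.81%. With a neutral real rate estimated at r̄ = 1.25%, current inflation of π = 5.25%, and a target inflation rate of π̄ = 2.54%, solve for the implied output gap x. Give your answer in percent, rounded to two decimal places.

1.48%

0.3 x = 7.81 − 1.25 − 5.25 − 0.32 × (5.25 − 2.54) = 0.4428
x = 0.4428 / 0.3 = 1.48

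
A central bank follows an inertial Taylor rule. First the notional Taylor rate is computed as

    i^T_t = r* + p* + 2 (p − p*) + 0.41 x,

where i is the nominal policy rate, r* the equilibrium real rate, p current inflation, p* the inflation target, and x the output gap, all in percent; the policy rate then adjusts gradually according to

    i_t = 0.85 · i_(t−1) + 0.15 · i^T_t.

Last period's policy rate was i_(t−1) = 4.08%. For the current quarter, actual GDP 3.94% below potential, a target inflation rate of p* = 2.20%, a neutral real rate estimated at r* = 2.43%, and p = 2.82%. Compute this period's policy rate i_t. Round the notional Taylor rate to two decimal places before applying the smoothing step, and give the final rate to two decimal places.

4.11%

Output 3.94% below potential → x = -3.94.
i^T_t = 2.43 + 2.20 + 2 × (2.82 − 2.20) + 0.41 × (-3.94)
   = 2.43 + 2.2 + 1.24 − 1.6154 = 4.25
i_t = 0.85 × 4.08 + 0.15 × 4.25 = 3.468 + 0.6375 = 4.11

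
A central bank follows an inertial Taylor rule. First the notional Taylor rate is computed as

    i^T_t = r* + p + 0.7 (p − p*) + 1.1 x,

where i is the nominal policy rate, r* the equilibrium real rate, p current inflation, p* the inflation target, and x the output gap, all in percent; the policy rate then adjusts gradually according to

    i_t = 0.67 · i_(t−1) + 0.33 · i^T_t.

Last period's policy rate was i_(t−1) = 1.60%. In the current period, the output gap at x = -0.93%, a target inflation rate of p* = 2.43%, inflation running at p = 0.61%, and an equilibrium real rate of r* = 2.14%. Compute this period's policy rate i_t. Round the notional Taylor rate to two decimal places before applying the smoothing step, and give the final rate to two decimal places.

i^T_t = 2.14 + 0.61 + 0.7 × (0.61 − 2.43) + 1.1 × (-0.93)
   = 2.14 + 0.61 − 1.274 − 1.023 = 0.45
i_t = 0.67 × 1.60 + 0.33 × 0.45 = 1.072 + 0.1485 = 1.22

1.22%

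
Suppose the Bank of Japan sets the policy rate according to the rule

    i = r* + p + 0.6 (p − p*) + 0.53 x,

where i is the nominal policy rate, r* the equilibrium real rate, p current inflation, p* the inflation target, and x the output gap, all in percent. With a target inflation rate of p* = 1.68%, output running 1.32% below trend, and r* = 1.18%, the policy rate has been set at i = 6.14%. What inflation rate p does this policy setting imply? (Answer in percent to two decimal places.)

4.17%

Output 1.32% below potential → x = -1.32.
Collecting p: i = r* + (1 + 0.6) p − 0.6 p* + 0.53 x
1.6 p = 6.14 − 1.18 + 0.6 × 1.68 − 0.53 × (-1.32) = 6.6676
p = 6.6676 / 1.6 = 4.17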